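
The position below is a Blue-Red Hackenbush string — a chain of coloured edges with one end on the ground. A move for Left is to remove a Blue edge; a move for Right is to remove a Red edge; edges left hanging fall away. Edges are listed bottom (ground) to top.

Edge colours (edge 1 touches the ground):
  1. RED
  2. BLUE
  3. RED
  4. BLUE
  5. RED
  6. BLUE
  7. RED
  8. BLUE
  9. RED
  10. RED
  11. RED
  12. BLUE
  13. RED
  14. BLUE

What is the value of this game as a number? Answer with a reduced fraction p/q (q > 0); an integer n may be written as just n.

Prefix values for RED BLUE RED BLUE RED BLUE RED BLUE RED RED RED BLUE RED BLUE via {L|R} + simplicity:
R: Left { · }, Right { 0 } gives simplest -1
RB: Left { -1 }, Right { 0 } gives simplest -1/2
RBR: Left { -1 }, Right { -1/2; 0 } gives simplest -3/4
RBRB: Left { -1; -3/4 }, Right { -1/2; 0 } gives simplest -5/8
RBRBR: Left { -1; -3/4 }, Right { -5/8; -1/2; 0 } gives simplest -11/16
RBRBRB: Left { -1; -3/4; -11/16 }, Right { -5/8; -1/2; 0 } gives simplest -21/32
RBRBRBR: Left { -1; -3/4; -11/16 }, Right { -21/32; -5/8; -1/2; 0 } gives simplest -43/64
RBRBRBRB: Left { -1; -3/4; -11/16; -43/64 }, Right { -21/32; -5/8; -1/2; 0 } gives simplest -85/128
RBRBRBRBR: Left { -1; -3/4; -11/16; -43/64 }, Right { -85/128; -21/32; -5/8; -1/2; 0 } gives simplest -171/256
RBRBRBRBRR: Left { -1; -3/4; -11/16; -43/64 }, Right { -171/256; -85/128; -21/32; -5/8; -1/2; 0 } gives simplest -343/512
RBRBRBRBRRR: Left { -1; -3/4; -11/16; -43/64 }, Right { -343/512; -171/256; -85/128; -21/32; -5/8; -1/2; 0 } gives simplest -687/1024
RBRBRBRBRRRB: Left { -1; -3/4; -11/16; -43/64; -687/1024 }, Right { -343/512; -171/256; -85/128; -21/32; -5/8; -1/2; 0 } gives simplest -1373/2048
RBRBRBRBRRRBR: Left { -1; -3/4; -11/16; -43/64; -687/1024 }, Right { -1373/2048; -343/512; -171/256; -85/128; -21/32; -5/8; -1/2; 0 } gives simplest -2747/4096
RBRBRBRBRRRBRB: Left { -1; -3/4; -11/16; -43/64; -687/1024; -2747/4096 }, Right { -1373/2048; -343/512; -171/256; -85/128; -21/32; -5/8; -1/2; 0 } gives simplest -5493/8192

-5493/8192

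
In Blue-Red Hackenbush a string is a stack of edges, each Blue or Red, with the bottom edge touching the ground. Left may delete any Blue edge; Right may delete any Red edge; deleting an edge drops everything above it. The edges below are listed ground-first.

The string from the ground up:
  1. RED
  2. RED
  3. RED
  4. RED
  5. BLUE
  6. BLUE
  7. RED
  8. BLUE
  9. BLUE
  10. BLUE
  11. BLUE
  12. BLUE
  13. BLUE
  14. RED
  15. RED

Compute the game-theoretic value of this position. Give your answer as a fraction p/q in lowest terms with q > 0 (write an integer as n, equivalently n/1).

-6663/2048

G(R) = { none | 0 } → -1
G(RR) = { none | -1; 0 } → -2
G(RRR) = { none | -2; -1; 0 } → -3
G(RRRR) = { none | -3; -2; -1; 0 } → -4
G(RRRRB) = { -4 | -3; -2; -1; 0 } → -7/2
G(RRRRBB) = { -4; -7/2 | -3; -2; -1; 0 } → -13/4
G(RRRRBBR) = { -4; -7/2 | -13/4; -3; -2; -1; 0 } → -27/8
G(RRRRBBRB) = { -4; -7/2; -27/8 | -13/4; -3; -2; -1; 0 } → -53/16
G(RRRRBBRBB) = { -4; -7/2; -27/8; -53/16 | -13/4; -3; -2; -1; 0 } → -105/32
G(RRRRBBRBBB) = { -4; -7/2; -27/8; -53/16; -105/32 | -13/4; -3; -2; -1; 0 } → -209/64
G(RRRRBBRBBBB) = { -4; -7/2; -27/8; -53/16; -105/32; -209/64 | -13/4; -3; -2; -1; 0 } → -417/128
G(RRRRBBRBBBBB) = { -4; -7/2; -27/8; -53/16; -105/32; -209/64; -417/128 | -13/4; -3; -2; -1; 0 } → -833/256
G(RRRRBBRBBBBBB) = { -4; -7/2; -27/8; -53/16; -105/32; -209/64; -417/128; -833/256 | -13/4; -3; -2; -1; 0 } → -1665/512
G(RRRRBBRBBBBBBR) = { -4; -7/2; -27/8; -53/16; -105/32; -209/64; -417/128; -833/256 | -1665/512; -13/4; -3; -2; -1; 0 } → -3331/1024
G(RRRRBBRBBBBBBRR) = { -4; -7/2; -27/8; -53/16; -105/32; -209/64; -417/128; -833/256 | -3331/1024; -1665/512; -13/4; -3; -2; -1; 0 } → -6663/2048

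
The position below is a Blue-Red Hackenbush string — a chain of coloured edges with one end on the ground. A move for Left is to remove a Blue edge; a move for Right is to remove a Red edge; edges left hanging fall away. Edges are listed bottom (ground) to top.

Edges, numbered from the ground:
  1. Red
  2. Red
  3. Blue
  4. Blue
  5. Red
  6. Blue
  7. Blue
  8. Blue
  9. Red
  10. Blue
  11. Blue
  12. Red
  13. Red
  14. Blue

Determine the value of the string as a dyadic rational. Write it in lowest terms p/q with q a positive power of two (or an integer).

-5197/4096

step 1: add Red to get R; options L={ ∅ } R={ 0 } gives -1
step 2: add Red to get RR; options L={ ∅ } R={ -1,0 } gives -2
step 3: add Blue to get RRB; options L={ -2 } R={ -1,0 } gives -3/2
step 4: add Blue to get RRBB; options L={ -2,-3/2 } R={ -1,0 } gives -5/4
step 5: add Red to get RRBBR; options L={ -2,-3/2 } R={ -5/4,-1,0 } gives -11/8
step 6: add Blue to get RRBBRB; options L={ -2,-3/2,-11/8 } R={ -5/4,-1,0 } gives -21/16
step 7: add Blue to get RRBBRBB; options L={ -2,-3/2,-11/8,-21/16 } R={ -5/4,-1,0 } gives -41/32
step 8: add Blue to get RRBBRBBB; options L={ -2,-3/2,-11/8,-21/16,-41/32 } R={ -5/4,-1,0 } gives -81/64
step 9: add Red to get RRBBRBBBR; options L={ -2,-3/2,-11/8,-21/16,-41/32 } R={ -81/64,-5/4,-1,0 } gives -163/128
step 10: add Blue to get RRBBRBBBRB; options L={ -2,-3/2,-11/8,-21/16,-41/32,-163/128 } R={ -81/64,-5/4,-1,0 } gives -325/256
step 11: add Blue to get RRBBRBBBRBB; options L={ -2,-3/2,-11/8,-21/16,-41/32,-163/128,-325/256 } R={ -81/64,-5/4,-1,0 } gives -649/512
step 12: add Red to get RRBBRBBBRBBR; options L={ -2,-3/2,-11/8,-21/16,-41/32,-163/128,-325/256 } R={ -649/512,-81/64,-5/4,-1,0 } gives -1299/1024
step 13: add Red to get RRBBRBBBRBBRR; options L={ -2,-3/2,-11/8,-21/16,-41/32,-163/128,-325/256 } R={ -1299/1024,-649/512,-81/64,-5/4,-1,0 } gives -2599/2048
step 14: add Blue to get RRBBRBBBRBBRRB; options L={ -2,-3/2,-11/8,-21/16,-41/32,-163/128,-325/256,-2599/2048 } R={ -1299/1024,-649/512,-81/64,-5/4,-1,0 } gives -5197/4096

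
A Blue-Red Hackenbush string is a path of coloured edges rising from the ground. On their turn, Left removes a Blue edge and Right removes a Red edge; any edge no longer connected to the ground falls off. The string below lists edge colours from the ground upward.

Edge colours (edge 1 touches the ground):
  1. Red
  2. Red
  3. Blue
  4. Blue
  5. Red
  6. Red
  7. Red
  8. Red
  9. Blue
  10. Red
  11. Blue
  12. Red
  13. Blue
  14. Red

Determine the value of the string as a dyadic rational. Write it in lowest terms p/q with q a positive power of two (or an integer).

Prefix values for Red Red Blue Blue Red Red Red Red Blue Red Blue Red Blue Red via {L|R} + simplicity:
1 of 14 · R · max L −∞ · min R 0 gives -1
2 of 14 · RR · max L −∞ · min R -1 gives -2
3 of 14 · RRB · max L -2 · min R -1 gives -3/2
4 of 14 · RRBB · max L -3/2 · min R -1 gives -5/4
5 of 14 · RRBBR · max L -3/2 · min R -5/4 gives -11/8
6 of 14 · RRBBRR · max L -3/2 · min R -11/8 gives -23/16
7 of 14 · RRBBRRR · max L -3/2 · min R -23/16 gives -47/32
8 of 14 · RRBBRRRR · max L -3/2 · min R -47/32 gives -95/64
9 of 14 · RRBBRRRRB · max L -95/64 · min R -47/32 gives -189/128
10 of 14 · RRBBRRRRBR · max L -95/64 · min R -189/128 gives -379/256
11 of 14 · RRBBRRRRBRB · max L -379/256 · min R -189/128 gives -757/512
12 of 14 · RRBBRRRRBRBR · max L -379/256 · min R -757/512 gives -1515/1024
13 of 14 · RRBBRRRRBRBRB · max L -1515/1024 · min R -757/512 gives -3029/2048
14 of 14 · RRBBRRRRBRBRBR · max L -1515/1024 · min R -3029/2048 gives -6059/4096

-6059/4096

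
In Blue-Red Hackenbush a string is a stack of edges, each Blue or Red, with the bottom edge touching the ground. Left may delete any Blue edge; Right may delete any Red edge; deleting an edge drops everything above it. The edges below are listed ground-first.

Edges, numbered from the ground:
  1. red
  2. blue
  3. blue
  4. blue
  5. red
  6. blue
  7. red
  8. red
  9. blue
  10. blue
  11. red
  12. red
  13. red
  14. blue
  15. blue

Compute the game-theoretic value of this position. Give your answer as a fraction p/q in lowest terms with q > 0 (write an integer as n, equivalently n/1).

-2873/16384

step 1: add red to get r; options L={ ∅ } R={ 0 } → -1
step 2: add blue to get rb; options L={ -1 } R={ 0 } → -1/2
step 3: add blue to get rbb; options L={ -1,-1/2 } R={ 0 } → -1/4
step 4: add blue to get rbbb; options L={ -1,-1/2,-1/4 } R={ 0 } → -1/8
step 5: add red to get rbbbr; options L={ -1,-1/2,-1/4 } R={ -1/8,0 } → -3/16
step 6: add blue to get rbbbrb; options L={ -1,-1/2,-1/4,-3/16 } R={ -1/8,0 } → -5/32
step 7: add red to get rbbbrbr; options L={ -1,-1/2,-1/4,-3/16 } R={ -5/32,-1/8,0 } → -11/64
step 8: add red to get rbbbrbrr; options L={ -1,-1/2,-1/4,-3/16 } R={ -11/64,-5/32,-1/8,0 } → -23/128
step 9: add blue to get rbbbrbrrb; options L={ -1,-1/2,-1/4,-3/16,-23/128 } R={ -11/64,-5/32,-1/8,0 } → -45/256
step 10: add blue to get rbbbrbrrbb; options L={ -1,-1/2,-1/4,-3/16,-23/128,-45/256 } R={ -11/64,-5/32,-1/8,0 } → -89/512
step 11: add red to get rbbbrbrrbbr; options L={ -1,-1/2,-1/4,-3/16,-23/128,-45/256 } R={ -89/512,-11/64,-5/32,-1/8,0 } → -179/1024
step 12: add red to get rbbbrbrrbbrr; options L={ -1,-1/2,-1/4,-3/16,-23/128,-45/256 } R={ -179/1024,-89/512,-11/64,-5/32,-1/8,0 } → -359/2048
step 13: add red to get rbbbrbrrbbrrr; options L={ -1,-1/2,-1/4,-3/16,-23/128,-45/256 } R={ -359/2048,-179/1024,-89/512,-11/64,-5/32,-1/8,0 } → -719/4096
step 14: add blue to get rbbbrbrrbbrrrb; options L={ -1,-1/2,-1/4,-3/16,-23/128,-45/256,-719/4096 } R={ -359/2048,-179/1024,-89/512,-11/64,-5/32,-1/8,0 } → -1437/8192
step 15: add blue to get rbbbrbrrbbrrrbb; options L={ -1,-1/2,-1/4,-3/16,-23/128,-45/256,-719/4096,-1437/8192 } R={ -359/2048,-179/1024,-89/512,-11/64,-5/32,-1/8,0 } → -2873/16384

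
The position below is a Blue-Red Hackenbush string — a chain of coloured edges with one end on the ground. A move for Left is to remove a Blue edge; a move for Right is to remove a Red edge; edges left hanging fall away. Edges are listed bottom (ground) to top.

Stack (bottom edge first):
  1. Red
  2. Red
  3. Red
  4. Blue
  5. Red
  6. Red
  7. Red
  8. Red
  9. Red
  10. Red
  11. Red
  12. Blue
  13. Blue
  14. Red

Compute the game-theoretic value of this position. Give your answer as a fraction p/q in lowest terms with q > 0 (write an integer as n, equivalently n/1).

Prefix values for Red Red Red Blue Red Red Red Red Red Red Red Blue Blue Red via {L|R} + simplicity:
step 1: add Red to get R; options L={ — } R={ 0 } so -1
step 2: add Red to get RR; options L={ — } R={ -1,0 } so -2
step 3: add Red to get RRR; options L={ — } R={ -2,-1,0 } so -3
step 4: add Blue to get RRRB; options L={ -3 } R={ -2,-1,0 } so -5/2
step 5: add Red to get RRRBR; options L={ -3 } R={ -5/2,-2,-1,0 } so -11/4
step 6: add Red to get RRRBRR; options L={ -3 } R={ -11/4,-5/2,-2,-1,0 } so -23/8
step 7: add Red to get RRRBRRR; options L={ -3 } R={ -23/8,-11/4,-5/2,-2,-1,0 } so -47/16
step 8: add Red to get RRRBRRRR; options L={ -3 } R={ -47/16,-23/8,-11/4,-5/2,-2,-1,0 } so -95/32
step 9: add Red to get RRRBRRRRR; options L={ -3 } R={ -95/32,-47/16,-23/8,-11/4,-5/2,-2,-1,0 } so -191/64
step 10: add Red to get RRRBRRRRRR; options L={ -3 } R={ -191/64,-95/32,-47/16,-23/8,-11/4,-5/2,-2,-1,0 } so -383/128
step 11: add Red to get RRRBRRRRRRR; options L={ -3 } R={ -383/128,-191/64,-95/32,-47/16,-23/8,-11/4,-5/2,-2,-1,0 } so -767/256
step 12: add Blue to get RRRBRRRRRRRB; options L={ -3,-767/256 } R={ -383/128,-191/64,-95/32,-47/16,-23/8,-11/4,-5/2,-2,-1,0 } so -1533/512
step 13: add Blue to get RRRBRRRRRRRBB; options L={ -3,-767/256,-1533/512 } R={ -383/128,-191/64,-95/32,-47/16,-23/8,-11/4,-5/2,-2,-1,0 } so -3065/1024
step 14: add Red to get RRRBRRRRRRRBBR; options L={ -3,-767/256,-1533/512 } R={ -3065/1024,-383/128,-191/64,-95/32,-47/16,-23/8,-11/4,-5/2,-2,-1,0 } so -6131/2048

-6131/2048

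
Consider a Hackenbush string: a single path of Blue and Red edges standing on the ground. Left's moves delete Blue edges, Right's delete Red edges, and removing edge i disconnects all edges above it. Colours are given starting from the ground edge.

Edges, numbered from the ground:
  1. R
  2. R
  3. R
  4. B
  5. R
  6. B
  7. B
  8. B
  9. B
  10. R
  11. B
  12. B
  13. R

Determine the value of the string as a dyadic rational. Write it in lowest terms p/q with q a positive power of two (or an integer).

-2579/1024

Build val(s[:k]) for k = 1..13, string s = R R R B R B B B B R B B R.
val(R) = { — | 0 } so -1
val(RR) = { — | -1; 0 } so -2
val(RRR) = { — | -2; -1; 0 } so -3
val(RRRB) = { -3 | -2; -1; 0 } so -5/2
val(RRRBR) = { -3 | -5/2; -2; -1; 0 } so -11/4
val(RRRBRB) = { -3; -11/4 | -5/2; -2; -1; 0 } so -21/8
val(RRRBRBB) = { -3; -11/4; -21/8 | -5/2; -2; -1; 0 } so -41/16
val(RRRBRBBB) = { -3; -11/4; -21/8; -41/16 | -5/2; -2; -1; 0 } so -81/32
val(RRRBRBBBB) = { -3; -11/4; -21/8; -41/16; -81/32 | -5/2; -2; -1; 0 } so -161/64
val(RRRBRBBBBR) = { -3; -11/4; -21/8; -41/16; -81/32 | -161/64; -5/2; -2; -1; 0 } so -323/128
val(RRRBRBBBBRB) = { -3; -11/4; -21/8; -41/16; -81/32; -323/128 | -161/64; -5/2; -2; -1; 0 } so -645/256
val(RRRBRBBBBRBB) = { -3; -11/4; -21/8; -41/16; -81/32; -323/128; -645/256 | -161/64; -5/2; -2; -1; 0 } so -1289/512
val(RRRBRBBBBRBBR) = { -3; -11/4; -21/8; -41/16; -81/32; -323/128; -645/256 | -1289/512; -161/64; -5/2; -2; -1; 0 } so -2579/1024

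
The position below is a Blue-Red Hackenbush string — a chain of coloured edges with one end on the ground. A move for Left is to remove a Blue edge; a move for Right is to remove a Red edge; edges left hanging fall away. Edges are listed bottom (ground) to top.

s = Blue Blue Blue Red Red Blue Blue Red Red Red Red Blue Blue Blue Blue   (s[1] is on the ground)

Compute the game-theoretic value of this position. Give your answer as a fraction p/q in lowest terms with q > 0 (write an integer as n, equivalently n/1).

step 1: add Blue to get B; options L={ 0 } R={ ∅ } gives 1
step 2: add Blue to get BB; options L={ 0, 1 } R={ ∅ } gives 2
step 3: add Blue to get BBB; options L={ 0, 1, 2 } R={ ∅ } gives 3
step 4: add Red to get BBBR; options L={ 0, 1, 2 } R={ 3 } gives 5/2
step 5: add Red to get BBBRR; options L={ 0, 1, 2 } R={ 5/2, 3 } gives 9/4
step 6: add Blue to get BBBRRB; options L={ 0, 1, 2, 9/4 } R={ 5/2, 3 } gives 19/8
step 7: add Blue to get BBBRRBB; options L={ 0, 1, 2, 9/4, 19/8 } R={ 5/2, 3 } gives 39/16
step 8: add Red to get BBBRRBBR; options L={ 0, 1, 2, 9/4, 19/8 } R={ 39/16, 5/2, 3 } gives 77/32
step 9: add Red to get BBBRRBBRR; options L={ 0, 1, 2, 9/4, 19/8 } R={ 77/32, 39/16, 5/2, 3 } gives 153/64
step 10: add Red to get BBBRRBBRRR; options L={ 0, 1, 2, 9/4, 19/8 } R={ 153/64, 77/32, 39/16, 5/2, 3 } gives 305/128
step 11: add Red to get BBBRRBBRRRR; options L={ 0, 1, 2, 9/4, 19/8 } R={ 305/128, 153/64, 77/32, 39/16, 5/2, 3 } gives 609/256
step 12: add Blue to get BBBRRBBRRRRB; options L={ 0, 1, 2, 9/4, 19/8, 609/256 } R={ 305/128, 153/64, 77/32, 39/16, 5/2, 3 } gives 1219/512
step 13: add Blue to get BBBRRBBRRRRBB; options L={ 0, 1, 2, 9/4, 19/8, 609/256, 1219/512 } R={ 305/128, 153/64, 77/32, 39/16, 5/2, 3 } gives 2439/1024
step 14: add Blue to get BBBRRBBRRRRBBB; options L={ 0, 1, 2, 9/4, 19/8, 609/256, 1219/512, 2439/1024 } R={ 305/128, 153/64, 77/32, 39/16, 5/2, 3 } gives 4879/2048
step 15: add Blue to get BBBRRBBRRRRBBBB; options L={ 0, 1, 2, 9/4, 19/8, 609/256, 1219/512, 2439/1024, 4879/2048 } R={ 305/128, 153/64, 77/32, 39/16, 5/2, 3 } gives 9759/4096

9759/4096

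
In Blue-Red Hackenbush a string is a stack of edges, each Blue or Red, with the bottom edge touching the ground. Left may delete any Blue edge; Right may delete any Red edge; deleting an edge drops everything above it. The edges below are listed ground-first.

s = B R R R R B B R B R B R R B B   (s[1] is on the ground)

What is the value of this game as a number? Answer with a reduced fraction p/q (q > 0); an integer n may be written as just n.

B: Left { 0 }, Right { none } → simplest 1
BR: Left { 0 }, Right { 1 } → simplest 1/2
BRR: Left { 0 }, Right { 1/2, 1 } → simplest 1/4
BRRR: Left { 0 }, Right { 1/4, 1/2, 1 } → simplest 1/8
BRRRR: Left { 0 }, Right { 1/8, 1/4, 1/2, 1 } → simplest 1/16
BRRRRB: Left { 0, 1/16 }, Right { 1/8, 1/4, 1/2, 1 } → simplest 3/32
BRRRRBB: Left { 0, 1/16, 3/32 }, Right { 1/8, 1/4, 1/2, 1 } → simplest 7/64
BRRRRBBR: Left { 0, 1/16, 3/32 }, Right { 7/64, 1/8, 1/4, 1/2, 1 } → simplest 13/128
BRRRRBBRB: Left { 0, 1/16, 3/32, 13/128 }, Right { 7/64, 1/8, 1/4, 1/2, 1 } → simplest 27/256
BRRRRBBRBR: Left { 0, 1/16, 3/32, 13/128 }, Right { 27/256, 7/64, 1/8, 1/4, 1/2, 1 } → simplest 53/512
BRRRRBBRBRB: Left { 0, 1/16, 3/32, 13/128, 53/512 }, Right { 27/256, 7/64, 1/8, 1/4, 1/2, 1 } → simplest 107/1024
BRRRRBBRBRBR: Left { 0, 1/16, 3/32, 13/128, 53/512 }, Right { 107/1024, 27/256, 7/64, 1/8, 1/4, 1/2, 1 } → simplest 213/2048
BRRRRBBRBRBRR: Left { 0, 1/16, 3/32, 13/128, 53/512 }, Right { 213/2048, 107/1024, 27/256, 7/64, 1/8, 1/4, 1/2, 1 } → simplest 425/4096
BRRRRBBRBRBRRB: Left { 0, 1/16, 3/32, 13/128, 53/512, 425/4096 }, Right { 213/2048, 107/1024, 27/256, 7/64, 1/8, 1/4, 1/2, 1 } → simplest 851/8192
BRRRRBBRBRBRRBB: Left { 0, 1/16, 3/32, 13/128, 53/512, 425/4096, 851/8192 }, Right { 213/2048, 107/1024, 27/256, 7/64, 1/8, 1/4, 1/2, 1 } → simplest 1703/16384

1703/16384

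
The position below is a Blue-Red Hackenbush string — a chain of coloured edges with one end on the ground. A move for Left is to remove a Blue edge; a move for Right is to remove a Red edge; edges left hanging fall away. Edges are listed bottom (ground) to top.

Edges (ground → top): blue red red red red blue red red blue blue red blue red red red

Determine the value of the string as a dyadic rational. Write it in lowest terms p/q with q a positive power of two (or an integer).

Prefix values for blue red red red red blue red red blue blue red blue red red red via {L|R} + simplicity:
1 of 15 · b · max L 0 · min R +∞ gives 1
2 of 15 · br · max L 0 · min R 1 gives 1/2
3 of 15 · brr · max L 0 · min R 1/2 gives 1/4
4 of 15 · brrr · max L 0 · min R 1/4 gives 1/8
5 of 15 · brrrr · max L 0 · min R 1/8 gives 1/16
6 of 15 · brrrrb · max L 1/16 · min R 1/8 gives 3/32
7 of 15 · brrrrbr · max L 1/16 · min R 3/32 gives 5/64
8 of 15 · brrrrbrr · max L 1/16 · min R 5/64 gives 9/128
9 of 15 · brrrrbrrb · max L 9/128 · min R 5/64 gives 19/256
10 of 15 · brrrrbrrbb · max L 19/256 · min R 5/64 gives 39/512
11 of 15 · brrrrbrrbbr · max L 19/256 · min R 39/512 gives 77/1024
12 of 15 · brrrrbrrbbrb · max L 77/1024 · min R 39/512 gives 155/2048
13 of 15 · brrrrbrrbbrbr · max L 77/1024 · min R 155/2048 gives 309/4096
14 of 15 · brrrrbrrbbrbrr · max L 77/1024 · min R 309/4096 gives 617/8192
15 of 15 · brrrrbrrbbrbrrr · max L 77/1024 · min R 617/8192 gives 1233/16384

1233/16384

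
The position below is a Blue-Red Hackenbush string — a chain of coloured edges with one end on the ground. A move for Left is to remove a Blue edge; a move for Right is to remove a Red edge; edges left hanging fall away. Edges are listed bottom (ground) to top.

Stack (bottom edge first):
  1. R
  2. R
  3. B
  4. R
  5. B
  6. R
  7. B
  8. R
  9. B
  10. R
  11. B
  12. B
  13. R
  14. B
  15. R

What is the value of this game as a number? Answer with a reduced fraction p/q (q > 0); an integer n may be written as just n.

Prefix values for R R B R B R B R B R B B R B R via {L|R} + simplicity:
R: Left { ∅ }, Right { 0 } so simplest -1
RR: Left { ∅ }, Right { -1,0 } so simplest -2
RRB: Left { -2 }, Right { -1,0 } so simplest -3/2
RRBR: Left { -2 }, Right { -3/2,-1,0 } so simplest -7/4
RRBRB: Left { -2,-7/4 }, Right { -3/2,-1,0 } so simplest -13/8
RRBRBR: Left { -2,-7/4 }, Right { -13/8,-3/2,-1,0 } so simplest -27/16
RRBRBRB: Left { -2,-7/4,-27/16 }, Right { -13/8,-3/2,-1,0 } so simplest -53/32
RRBRBRBR: Left { -2,-7/4,-27/16 }, Right { -53/32,-13/8,-3/2,-1,0 } so simplest -107/64
RRBRBRBRB: Left { -2,-7/4,-27/16,-107/64 }, Right { -53/32,-13/8,-3/2,-1,0 } so simplest -213/128
RRBRBRBRBR: Left { -2,-7/4,-27/16,-107/64 }, Right { -213/128,-53/32,-13/8,-3/2,-1,0 } so simplest -427/256
RRBRBRBRBRB: Left { -2,-7/4,-27/16,-107/64,-427/256 }, Right { -213/128,-53/32,-13/8,-3/2,-1,0 } so simplest -853/512
RRBRBRBRBRBB: Left { -2,-7/4,-27/16,-107/64,-427/256,-853/512 }, Right { -213/128,-53/32,-13/8,-3/2,-1,0 } so simplest -1705/1024
RRBRBRBRBRBBR: Left { -2,-7/4,-27/16,-107/64,-427/256,-853/512 }, Right { -1705/1024,-213/128,-53/32,-13/8,-3/2,-1,0 } so simplest -3411/2048
RRBRBRBRBRBBRB: Left { -2,-7/4,-27/16,-107/64,-427/256,-853/512,-3411/2048 }, Right { -1705/1024,-213/128,-53/32,-13/8,-3/2,-1,0 } so simplest -6821/4096
RRBRBRBRBRBBRBR: Left { -2,-7/4,-27/16,-107/64,-427/256,-853/512,-3411/2048 }, Right { -6821/4096,-1705/1024,-213/128,-53/32,-13/8,-3/2,-1,0 } so simplest -13643/8192

-13643/8192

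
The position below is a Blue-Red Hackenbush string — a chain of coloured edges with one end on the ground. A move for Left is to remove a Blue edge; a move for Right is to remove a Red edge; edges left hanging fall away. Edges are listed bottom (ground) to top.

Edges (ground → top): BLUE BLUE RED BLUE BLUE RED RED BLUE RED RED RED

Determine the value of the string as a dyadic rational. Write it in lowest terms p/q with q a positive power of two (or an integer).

913/512

Prefix values for BLUE BLUE RED BLUE BLUE RED RED BLUE RED RED RED via {L|R} + simplicity:
1 of 11 · B · max L 0 · min R +∞ -> 1
2 of 11 · BB · max L 1 · min R +∞ -> 2
3 of 11 · BBR · max L 1 · min R 2 -> 3/2
4 of 11 · BBRB · max L 3/2 · min R 2 -> 7/4
5 of 11 · BBRBB · max L 7/4 · min R 2 -> 15/8
6 of 11 · BBRBBR · max L 7/4 · min R 15/8 -> 29/16
7 of 11 · BBRBBRR · max L 7/4 · min R 29/16 -> 57/32
8 of 11 · BBRBBRRB · max L 57/32 · min R 29/16 -> 115/64
9 of 11 · BBRBBRRBR · max L 57/32 · min R 115/64 -> 229/128
10 of 11 · BBRBBRRBRR · max L 57/32 · min R 229/128 -> 457/256
11 of 11 · BBRBBRRBRRR · max L 57/32 · min R 457/256 -> 913/512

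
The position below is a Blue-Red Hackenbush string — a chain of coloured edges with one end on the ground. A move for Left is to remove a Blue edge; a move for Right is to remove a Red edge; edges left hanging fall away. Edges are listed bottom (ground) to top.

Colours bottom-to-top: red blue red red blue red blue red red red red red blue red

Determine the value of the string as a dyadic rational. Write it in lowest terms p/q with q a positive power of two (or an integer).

-6907/8192

step 1: add red to get r; options L={ ∅ } R={ 0 } so -1
step 2: add blue to get rb; options L={ -1 } R={ 0 } so -1/2
step 3: add red to get rbr; options L={ -1 } R={ -1/2 0 } so -3/4
step 4: add red to get rbrr; options L={ -1 } R={ -3/4 -1/2 0 } so -7/8
step 5: add blue to get rbrrb; options L={ -1 -7/8 } R={ -3/4 -1/2 0 } so -13/16
step 6: add red to get rbrrbr; options L={ -1 -7/8 } R={ -13/16 -3/4 -1/2 0 } so -27/32
step 7: add blue to get rbrrbrb; options L={ -1 -7/8 -27/32 } R={ -13/16 -3/4 -1/2 0 } so -53/64
step 8: add red to get rbrrbrbr; options L={ -1 -7/8 -27/32 } R={ -53/64 -13/16 -3/4 -1/2 0 } so -107/128
step 9: add red to get rbrrbrbrr; options L={ -1 -7/8 -27/32 } R={ -107/128 -53/64 -13/16 -3/4 -1/2 0 } so -215/256
step 10: add red to get rbrrbrbrrr; options L={ -1 -7/8 -27/32 } R={ -215/256 -107/128 -53/64 -13/16 -3/4 -1/2 0 } so -431/512
step 11: add red to get rbrrbrbrrrr; options L={ -1 -7/8 -27/32 } R={ -431/512 -215/256 -107/128 -53/64 -13/16 -3/4 -1/2 0 } so -863/1024
step 12: add red to get rbrrbrbrrrrr; options L={ -1 -7/8 -27/32 } R={ -863/1024 -431/512 -215/256 -107/128 -53/64 -13/16 -3/4 -1/2 0 } so -1727/2048
step 13: add blue to get rbrrbrbrrrrrb; options L={ -1 -7/8 -27/32 -1727/2048 } R={ -863/1024 -431/512 -215/256 -107/128 -53/64 -13/16 -3/4 -1/2 0 } so -3453/4096
step 14: add red to get rbrrbrbrrrrrbr; options L={ -1 -7/8 -27/32 -1727/2048 } R={ -3453/4096 -863/1024 -431/512 -215/256 -107/128 -53/64 -13/16 -3/4 -1/2 0 } so -6907/8192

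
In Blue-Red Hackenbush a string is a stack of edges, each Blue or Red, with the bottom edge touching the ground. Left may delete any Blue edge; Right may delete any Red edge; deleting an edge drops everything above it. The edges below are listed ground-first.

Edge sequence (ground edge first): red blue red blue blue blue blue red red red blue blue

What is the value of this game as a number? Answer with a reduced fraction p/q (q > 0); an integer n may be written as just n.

Prefix values for red blue red blue blue blue blue red red red blue blue via {L|R} + simplicity:
1 of 12 · r · max L −∞ · min R 0 ⇒ -1
2 of 12 · rb · max L -1 · min R 0 ⇒ -1/2
3 of 12 · rbr · max L -1 · min R -1/2 ⇒ -3/4
4 of 12 · rbrb · max L -3/4 · min R -1/2 ⇒ -5/8
5 of 12 · rbrbb · max L -5/8 · min R -1/2 ⇒ -9/16
6 of 12 · rbrbbb · max L -9/16 · min R -1/2 ⇒ -17/32
7 of 12 · rbrbbbb · max L -17/32 · min R -1/2 ⇒ -33/64
8 of 12 · rbrbbbbr · max L -17/32 · min R -33/64 ⇒ -67/128
9 of 12 · rbrbbbbrr · max L -17/32 · min R -67/128 ⇒ -135/256
10 of 12 · rbrbbbbrrr · max L -17/32 · min R -135/256 ⇒ -271/512
11 of 12 · rbrbbbbrrrb · max L -271/512 · min R -135/256 ⇒ -541/1024
12 of 12 · rbrbbbbrrrbb · max L -541/1024 · min R -135/256 ⇒ -1081/2048

-1081/2048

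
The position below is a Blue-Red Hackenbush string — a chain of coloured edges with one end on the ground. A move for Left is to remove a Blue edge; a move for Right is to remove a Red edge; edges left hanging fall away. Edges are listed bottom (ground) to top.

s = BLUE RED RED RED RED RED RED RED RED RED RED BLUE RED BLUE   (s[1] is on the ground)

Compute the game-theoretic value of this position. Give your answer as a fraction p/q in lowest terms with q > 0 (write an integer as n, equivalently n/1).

value(B) = { 0 | ∅ } gives 1
value(BR) = { 0 | 1 } gives 1/2
value(BRR) = { 0 | 1/2; 1 } gives 1/4
value(BRRR) = { 0 | 1/4; 1/2; 1 } gives 1/8
value(BRRRR) = { 0 | 1/8; 1/4; 1/2; 1 } gives 1/16
value(BRRRRR) = { 0 | 1/16; 1/8; 1/4; 1/2; 1 } gives 1/32
value(BRRRRRR) = { 0 | 1/32; 1/16; 1/8; 1/4; 1/2; 1 } gives 1/64
value(BRRRRRRR) = { 0 | 1/64; 1/32; 1/16; 1/8; 1/4; 1/2; 1 } gives 1/128
value(BRRRRRRRR) = { 0 | 1/128; 1/64; 1/32; 1/16; 1/8; 1/4; 1/2; 1 } gives 1/256
value(BRRRRRRRRR) = { 0 | 1/256; 1/128; 1/64; 1/32; 1/16; 1/8; 1/4; 1/2; 1 } gives 1/512
value(BRRRRRRRRRR) = { 0 | 1/512; 1/256; 1/128; 1/64; 1/32; 1/16; 1/8; 1/4; 1/2; 1 } gives 1/1024
value(BRRRRRRRRRRB) = { 0; 1/1024 | 1/512; 1/256; 1/128; 1/64; 1/32; 1/16; 1/8; 1/4; 1/2; 1 } gives 3/2048
value(BRRRRRRRRRRBR) = { 0; 1/1024 | 3/2048; 1/512; 1/256; 1/128; 1/64; 1/32; 1/16; 1/8; 1/4; 1/2; 1 } gives 5/4096
value(BRRRRRRRRRRBRB) = { 0; 1/1024; 5/4096 | 3/2048; 1/512; 1/256; 1/128; 1/64; 1/32; 1/16; 1/8; 1/4; 1/2; 1 } gives 11/8192

11/8192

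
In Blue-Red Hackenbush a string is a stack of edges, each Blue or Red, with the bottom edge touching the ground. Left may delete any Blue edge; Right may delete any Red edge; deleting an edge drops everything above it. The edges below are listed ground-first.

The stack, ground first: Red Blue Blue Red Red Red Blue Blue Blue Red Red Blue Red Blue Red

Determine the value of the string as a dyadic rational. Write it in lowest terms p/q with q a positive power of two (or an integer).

-7275/16384

val_1 [R]  L=[none]  R=[0]  -> -1
val_2 [RB]  L=[-1]  R=[0]  -> -1/2
val_3 [RBB]  L=[-1,-1/2]  R=[0]  -> -1/4
val_4 [RBBR]  L=[-1,-1/2]  R=[-1/4,0]  -> -3/8
val_5 [RBBRR]  L=[-1,-1/2]  R=[-3/8,-1/4,0]  -> -7/16
val_6 [RBBRRR]  L=[-1,-1/2]  R=[-7/16,-3/8,-1/4,0]  -> -15/32
val_7 [RBBRRRB]  L=[-1,-1/2,-15/32]  R=[-7/16,-3/8,-1/4,0]  -> -29/64
val_8 [RBBRRRBB]  L=[-1,-1/2,-15/32,-29/64]  R=[-7/16,-3/8,-1/4,0]  -> -57/128
val_9 [RBBRRRBBB]  L=[-1,-1/2,-15/32,-29/64,-57/128]  R=[-7/16,-3/8,-1/4,0]  -> -113/256
val_10 [RBBRRRBBBR]  L=[-1,-1/2,-15/32,-29/64,-57/128]  R=[-113/256,-7/16,-3/8,-1/4,0]  -> -227/512
val_11 [RBBRRRBBBRR]  L=[-1,-1/2,-15/32,-29/64,-57/128]  R=[-227/512,-113/256,-7/16,-3/8,-1/4,0]  -> -455/1024
val_12 [RBBRRRBBBRRB]  L=[-1,-1/2,-15/32,-29/64,-57/128,-455/1024]  R=[-227/512,-113/256,-7/16,-3/8,-1/4,0]  -> -909/2048
val_13 [RBBRRRBBBRRBR]  L=[-1,-1/2,-15/32,-29/64,-57/128,-455/1024]  R=[-909/2048,-227/512,-113/256,-7/16,-3/8,-1/4,0]  -> -1819/4096
val_14 [RBBRRRBBBRRBRB]  L=[-1,-1/2,-15/32,-29/64,-57/128,-455/1024,-1819/4096]  R=[-909/2048,-227/512,-113/256,-7/16,-3/8,-1/4,0]  -> -3637/8192
val_15 [RBBRRRBBBRRBRBR]  L=[-1,-1/2,-15/32,-29/64,-57/128,-455/1024,-1819/4096]  R=[-3637/8192,-909/2048,-227/512,-113/256,-7/16,-3/8,-1/4,0]  -> -7275/16384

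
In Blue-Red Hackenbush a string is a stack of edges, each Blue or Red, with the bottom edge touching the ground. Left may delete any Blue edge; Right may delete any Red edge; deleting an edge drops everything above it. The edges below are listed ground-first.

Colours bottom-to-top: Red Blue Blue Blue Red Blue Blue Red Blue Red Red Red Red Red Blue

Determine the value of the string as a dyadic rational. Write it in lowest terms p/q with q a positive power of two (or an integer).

step 1: add Red to get R; options L={ none } R={ 0 } => -1
step 2: add Blue to get RB; options L={ -1 } R={ 0 } => -1/2
step 3: add Blue to get RBB; options L={ -1 -1/2 } R={ 0 } => -1/4
step 4: add Blue to get RBBB; options L={ -1 -1/2 -1/4 } R={ 0 } => -1/8
step 5: add Red to get RBBBR; options L={ -1 -1/2 -1/4 } R={ -1/8 0 } => -3/16
step 6: add Blue to get RBBBRB; options L={ -1 -1/2 -1/4 -3/16 } R={ -1/8 0 } => -5/32
step 7: add Blue to get RBBBRBB; options L={ -1 -1/2 -1/4 -3/16 -5/32 } R={ -1/8 0 } => -9/64
step 8: add Red to get RBBBRBBR; options L={ -1 -1/2 -1/4 -3/16 -5/32 } R={ -9/64 -1/8 0 } => -19/128
step 9: add Blue to get RBBBRBBRB; options L={ -1 -1/2 -1/4 -3/16 -5/32 -19/128 } R={ -9/64 -1/8 0 } => -37/256
step 10: add Red to get RBBBRBBRBR; options L={ -1 -1/2 -1/4 -3/16 -5/32 -19/128 } R={ -37/256 -9/64 -1/8 0 } => -75/512
step 11: add Red to get RBBBRBBRBRR; options L={ -1 -1/2 -1/4 -3/16 -5/32 -19/128 } R={ -75/512 -37/256 -9/64 -1/8 0 } => -151/1024
step 12: add Red to get RBBBRBBRBRRR; options L={ -1 -1/2 -1/4 -3/16 -5/32 -19/128 } R={ -151/1024 -75/512 -37/256 -9/64 -1/8 0 } => -303/2048
step 13: add Red to get RBBBRBBRBRRRR; options L={ -1 -1/2 -1/4 -3/16 -5/32 -19/128 } R={ -303/2048 -151/1024 -75/512 -37/256 -9/64 -1/8 0 } => -607/4096
step 14: add Red to get RBBBRBBRBRRRRR; options L={ -1 -1/2 -1/4 -3/16 -5/32 -19/128 } R={ -607/4096 -303/2048 -151/1024 -75/512 -37/256 -9/64 -1/8 0 } => -1215/8192
step 15: add Blue to get RBBBRBBRBRRRRRB; options L={ -1 -1/2 -1/4 -3/16 -5/32 -19/128 -1215/8192 } R={ -607/4096 -303/2048 -151/1024 -75/512 -37/256 -9/64 -1/8 0 } => -2429/16384

-2429/16384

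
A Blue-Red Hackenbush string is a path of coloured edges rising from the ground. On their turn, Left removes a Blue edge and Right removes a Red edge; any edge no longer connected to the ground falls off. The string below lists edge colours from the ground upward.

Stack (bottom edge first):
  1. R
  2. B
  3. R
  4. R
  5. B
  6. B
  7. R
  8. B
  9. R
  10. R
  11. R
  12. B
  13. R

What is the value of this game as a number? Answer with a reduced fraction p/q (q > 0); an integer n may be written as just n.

value_1 [R]  L=[∅]  R=[0]  so -1
value_2 [RB]  L=[-1]  R=[0]  so -1/2
value_3 [RBR]  L=[-1]  R=[-1/2, 0]  so -3/4
value_4 [RBRR]  L=[-1]  R=[-3/4, -1/2, 0]  so -7/8
value_5 [RBRRB]  L=[-1, -7/8]  R=[-3/4, -1/2, 0]  so -13/16
value_6 [RBRRBB]  L=[-1, -7/8, -13/16]  R=[-3/4, -1/2, 0]  so -25/32
value_7 [RBRRBBR]  L=[-1, -7/8, -13/16]  R=[-25/32, -3/4, -1/2, 0]  so -51/64
value_8 [RBRRBBRB]  L=[-1, -7/8, -13/16, -51/64]  R=[-25/32, -3/4, -1/2, 0]  so -101/128
value_9 [RBRRBBRBR]  L=[-1, -7/8, -13/16, -51/64]  R=[-101/128, -25/32, -3/4, -1/2, 0]  so -203/256
value_10 [RBRRBBRBRR]  L=[-1, -7/8, -13/16, -51/64]  R=[-203/256, -101/128, -25/32, -3/4, -1/2, 0]  so -407/512
value_11 [RBRRBBRBRRR]  L=[-1, -7/8, -13/16, -51/64]  R=[-407/512, -203/256, -101/128, -25/32, -3/4, -1/2, 0]  so -815/1024
value_12 [RBRRBBRBRRRB]  L=[-1, -7/8, -13/16, -51/64, -815/1024]  R=[-407/512, -203/256, -101/128, -25/32, -3/4, -1/2, 0]  so -1629/2048
value_13 [RBRRBBRBRRRBR]  L=[-1, -7/8, -13/16, -51/64, -815/1024]  R=[-1629/2048, -407/512, -203/256, -101/128, -25/32, -3/4, -1/2, 0]  so -3259/4096

-3259/4096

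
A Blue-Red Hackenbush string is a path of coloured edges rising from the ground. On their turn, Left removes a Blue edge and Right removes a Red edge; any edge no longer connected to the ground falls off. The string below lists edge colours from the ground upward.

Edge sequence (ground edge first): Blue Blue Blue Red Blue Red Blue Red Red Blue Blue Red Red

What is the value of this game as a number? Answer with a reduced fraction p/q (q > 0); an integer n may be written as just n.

2713/1024

g(B) = { 0 |  } = 1
g(BB) = { 0 1 |  } = 2
g(BBB) = { 0 1 2 |  } = 3
g(BBBR) = { 0 1 2 | 3 } = 5/2
g(BBBRB) = { 0 1 2 5/2 | 3 } = 11/4
g(BBBRBR) = { 0 1 2 5/2 | 11/4 3 } = 21/8
g(BBBRBRB) = { 0 1 2 5/2 21/8 | 11/4 3 } = 43/16
g(BBBRBRBR) = { 0 1 2 5/2 21/8 | 43/16 11/4 3 } = 85/32
g(BBBRBRBRR) = { 0 1 2 5/2 21/8 | 85/32 43/16 11/4 3 } = 169/64
g(BBBRBRBRRB) = { 0 1 2 5/2 21/8 169/64 | 85/32 43/16 11/4 3 } = 339/128
g(BBBRBRBRRBB) = { 0 1 2 5/2 21/8 169/64 339/128 | 85/32 43/16 11/4 3 } = 679/256
g(BBBRBRBRRBBR) = { 0 1 2 5/2 21/8 169/64 339/128 | 679/256 85/32 43/16 11/4 3 } = 1357/512
g(BBBRBRBRRBBRR) = { 0 1 2 5/2 21/8 169/64 339/128 | 1357/512 679/256 85/32 43/16 11/4 3 } = 2713/1024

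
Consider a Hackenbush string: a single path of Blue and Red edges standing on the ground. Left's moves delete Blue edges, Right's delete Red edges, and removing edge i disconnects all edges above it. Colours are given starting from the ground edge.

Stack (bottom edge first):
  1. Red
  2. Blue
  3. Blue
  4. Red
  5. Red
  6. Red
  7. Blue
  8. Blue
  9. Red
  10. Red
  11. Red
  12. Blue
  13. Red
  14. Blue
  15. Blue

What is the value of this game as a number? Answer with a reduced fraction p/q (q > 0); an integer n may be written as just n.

Recurse on prefixes of the 15-edge string Red Blue Blue Red Red Red Blue Blue Red Red Red Blue Red Blue Blue:
step 1: add Red to get R; options L={ none } R={ 0 } -> -1
step 2: add Blue to get RB; options L={ -1 } R={ 0 } -> -1/2
step 3: add Blue to get RBB; options L={ -1; -1/2 } R={ 0 } -> -1/4
step 4: add Red to get RBBR; options L={ -1; -1/2 } R={ -1/4; 0 } -> -3/8
step 5: add Red to get RBBRR; options L={ -1; -1/2 } R={ -3/8; -1/4; 0 } -> -7/16
step 6: add Red to get RBBRRR; options L={ -1; -1/2 } R={ -7/16; -3/8; -1/4; 0 } -> -15/32
step 7: add Blue to get RBBRRRB; options L={ -1; -1/2; -15/32 } R={ -7/16; -3/8; -1/4; 0 } -> -29/64
step 8: add Blue to get RBBRRRBB; options L={ -1; -1/2; -15/32; -29/64 } R={ -7/16; -3/8; -1/4; 0 } -> -57/128
step 9: add Red to get RBBRRRBBR; options L={ -1; -1/2; -15/32; -29/64 } R={ -57/128; -7/16; -3/8; -1/4; 0 } -> -115/256
step 10: add Red to get RBBRRRBBRR; options L={ -1; -1/2; -15/32; -29/64 } R={ -115/256; -57/128; -7/16; -3/8; -1/4; 0 } -> -231/512
step 11: add Red to get RBBRRRBBRRR; options L={ -1; -1/2; -15/32; -29/64 } R={ -231/512; -115/256; -57/128; -7/16; -3/8; -1/4; 0 } -> -463/1024
step 12: add Blue to get RBBRRRBBRRRB; options L={ -1; -1/2; -15/32; -29/64; -463/1024 } R={ -231/512; -115/256; -57/128; -7/16; -3/8; -1/4; 0 } -> -925/2048
step 13: add Red to get RBBRRRBBRRRBR; options L={ -1; -1/2; -15/32; -29/64; -463/1024 } R={ -925/2048; -231/512; -115/256; -57/128; -7/16; -3/8; -1/4; 0 } -> -1851/4096
step 14: add Blue to get RBBRRRBBRRRBRB; options L={ -1; -1/2; -15/32; -29/64; -463/1024; -1851/4096 } R={ -925/2048; -231/512; -115/256; -57/128; -7/16; -3/8; -1/4; 0 } -> -3701/8192
step 15: add Blue to get RBBRRRBBRRRBRBB; options L={ -1; -1/2; -15/32; -29/64; -463/1024; -1851/4096; -3701/8192 } R={ -925/2048; -231/512; -115/256; -57/128; -7/16; -3/8; -1/4; 0 } -> -7401/16384

-7401/16384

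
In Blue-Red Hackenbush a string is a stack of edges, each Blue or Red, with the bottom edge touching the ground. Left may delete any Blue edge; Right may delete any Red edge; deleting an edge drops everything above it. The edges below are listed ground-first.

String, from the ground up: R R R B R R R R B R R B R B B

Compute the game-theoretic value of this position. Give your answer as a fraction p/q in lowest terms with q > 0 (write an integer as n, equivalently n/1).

-12137/4096

val_1 [R]  L=[—]  R=[0]  so -1
val_2 [RR]  L=[—]  R=[-1, 0]  so -2
val_3 [RRR]  L=[—]  R=[-2, -1, 0]  so -3
val_4 [RRRB]  L=[-3]  R=[-2, -1, 0]  so -5/2
val_5 [RRRBR]  L=[-3]  R=[-5/2, -2, -1, 0]  so -11/4
val_6 [RRRBRR]  L=[-3]  R=[-11/4, -5/2, -2, -1, 0]  so -23/8
val_7 [RRRBRRR]  L=[-3]  R=[-23/8, -11/4, -5/2, -2, -1, 0]  so -47/16
val_8 [RRRBRRRR]  L=[-3]  R=[-47/16, -23/8, -11/4, -5/2, -2, -1, 0]  so -95/32
val_9 [RRRBRRRRB]  L=[-3, -95/32]  R=[-47/16, -23/8, -11/4, -5/2, -2, -1, 0]  so -189/64
val_10 [RRRBRRRRBR]  L=[-3, -95/32]  R=[-189/64, -47/16, -23/8, -11/4, -5/2, -2, -1, 0]  so -379/128
val_11 [RRRBRRRRBRR]  L=[-3, -95/32]  R=[-379/128, -189/64, -47/16, -23/8, -11/4, -5/2, -2, -1, 0]  so -759/256
val_12 [RRRBRRRRBRRB]  L=[-3, -95/32, -759/256]  R=[-379/128, -189/64, -47/16, -23/8, -11/4, -5/2, -2, -1, 0]  so -1517/512
val_13 [RRRBRRRRBRRBR]  L=[-3, -95/32, -759/256]  R=[-1517/512, -379/128, -189/64, -47/16, -23/8, -11/4, -5/2, -2, -1, 0]  so -3035/1024
val_14 [RRRBRRRRBRRBRB]  L=[-3, -95/32, -759/256, -3035/1024]  R=[-1517/512, -379/128, -189/64, -47/16, -23/8, -11/4, -5/2, -2, -1, 0]  so -6069/2048
val_15 [RRRBRRRRBRRBRBB]  L=[-3, -95/32, -759/256, -3035/1024, -6069/2048]  R=[-1517/512, -379/128, -189/64, -47/16, -23/8, -11/4, -5/2, -2, -1, 0]  so -12137/4096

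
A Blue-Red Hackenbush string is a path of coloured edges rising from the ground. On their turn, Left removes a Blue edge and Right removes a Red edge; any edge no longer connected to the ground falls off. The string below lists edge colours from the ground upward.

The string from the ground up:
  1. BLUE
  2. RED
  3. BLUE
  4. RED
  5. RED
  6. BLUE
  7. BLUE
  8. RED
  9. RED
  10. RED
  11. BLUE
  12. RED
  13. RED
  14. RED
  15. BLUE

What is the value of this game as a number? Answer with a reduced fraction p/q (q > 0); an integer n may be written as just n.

Build G(s[:k]) for k = 1..15, string s = BLUE RED BLUE RED RED BLUE BLUE RED RED RED BLUE RED RED RED BLUE.
step 1: add BLUE to get B; options L={ 0 } R={ (no moves) } gives 1
step 2: add RED to get BR; options L={ 0 } R={ 1 } gives 1/2
step 3: add BLUE to get BRB; options L={ 0, 1/2 } R={ 1 } gives 3/4
step 4: add RED to get BRBR; options L={ 0, 1/2 } R={ 3/4, 1 } gives 5/8
step 5: add RED to get BRBRR; options L={ 0, 1/2 } R={ 5/8, 3/4, 1 } gives 9/16
step 6: add BLUE to get BRBRRB; options L={ 0, 1/2, 9/16 } R={ 5/8, 3/4, 1 } gives 19/32
step 7: add BLUE to get BRBRRBB; options L={ 0, 1/2, 9/16, 19/32 } R={ 5/8, 3/4, 1 } gives 39/64
step 8: add RED to get BRBRRBBR; options L={ 0, 1/2, 9/16, 19/32 } R={ 39/64, 5/8, 3/4, 1 } gives 77/128
step 9: add RED to get BRBRRBBRR; options L={ 0, 1/2, 9/16, 19/32 } R={ 77/128, 39/64, 5/8, 3/4, 1 } gives 153/256
step 10: add RED to get BRBRRBBRRR; options L={ 0, 1/2, 9/16, 19/32 } R={ 153/256, 77/128, 39/64, 5/8, 3/4, 1 } gives 305/512
step 11: add BLUE to get BRBRRBBRRRB; options L={ 0, 1/2, 9/16, 19/32, 305/512 } R={ 153/256, 77/128, 39/64, 5/8, 3/4, 1 } gives 611/1024
step 12: add RED to get BRBRRBBRRRBR; options L={ 0, 1/2, 9/16, 19/32, 305/512 } R={ 611/1024, 153/256, 77/128, 39/64, 5/8, 3/4, 1 } gives 1221/2048
step 13: add RED to get BRBRRBBRRRBRR; options L={ 0, 1/2, 9/16, 19/32, 305/512 } R={ 1221/2048, 611/1024, 153/256, 77/128, 39/64, 5/8, 3/4, 1 } gives 2441/4096
step 14: add RED to get BRBRRBBRRRBRRR; options L={ 0, 1/2, 9/16, 19/32, 305/512 } R={ 2441/4096, 1221/2048, 611/1024, 153/256, 77/128, 39/64, 5/8, 3/4, 1 } gives 4881/8192
step 15: add BLUE to get BRBRRBBRRRBRRRB; options L={ 0, 1/2, 9/16, 19/32, 305/512, 4881/8192 } R={ 2441/4096, 1221/2048, 611/1024, 153/256, 77/128, 39/64, 5/8, 3/4, 1 } gives 9763/16384

9763/16384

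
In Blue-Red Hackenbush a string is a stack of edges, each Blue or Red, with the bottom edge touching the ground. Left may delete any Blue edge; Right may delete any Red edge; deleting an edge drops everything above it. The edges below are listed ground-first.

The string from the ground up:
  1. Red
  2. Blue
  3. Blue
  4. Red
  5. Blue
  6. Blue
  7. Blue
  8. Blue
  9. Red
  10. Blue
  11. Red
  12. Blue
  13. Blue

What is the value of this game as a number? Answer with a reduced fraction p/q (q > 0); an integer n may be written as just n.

-1065/4096

Recurse on prefixes of the 13-edge string Red Blue Blue Red Blue Blue Blue Blue Red Blue Red Blue Blue:
step 1: add Red to get R; options L={ — } R={ 0 } = -1
step 2: add Blue to get RB; options L={ -1 } R={ 0 } = -1/2
step 3: add Blue to get RBB; options L={ -1, -1/2 } R={ 0 } = -1/4
step 4: add Red to get RBBR; options L={ -1, -1/2 } R={ -1/4, 0 } = -3/8
step 5: add Blue to get RBBRB; options L={ -1, -1/2, -3/8 } R={ -1/4, 0 } = -5/16
step 6: add Blue to get RBBRBB; options L={ -1, -1/2, -3/8, -5/16 } R={ -1/4, 0 } = -9/32
step 7: add Blue to get RBBRBBB; options L={ -1, -1/2, -3/8, -5/16, -9/32 } R={ -1/4, 0 } = -17/64
step 8: add Blue to get RBBRBBBB; options L={ -1, -1/2, -3/8, -5/16, -9/32, -17/64 } R={ -1/4, 0 } = -33/128
step 9: add Red to get RBBRBBBBR; options L={ -1, -1/2, -3/8, -5/16, -9/32, -17/64 } R={ -33/128, -1/4, 0 } = -67/256
step 10: add Blue to get RBBRBBBBRB; options L={ -1, -1/2, -3/8, -5/16, -9/32, -17/64, -67/256 } R={ -33/128, -1/4, 0 } = -133/512
step 11: add Red to get RBBRBBBBRBR; options L={ -1, -1/2, -3/8, -5/16, -9/32, -17/64, -67/256 } R={ -133/512, -33/128, -1/4, 0 } = -267/1024
step 12: add Blue to get RBBRBBBBRBRB; options L={ -1, -1/2, -3/8, -5/16, -9/32, -17/64, -67/256, -267/1024 } R={ -133/512, -33/128, -1/4, 0 } = -533/2048
step 13: add Blue to get RBBRBBBBRBRBB; options L={ -1, -1/2, -3/8, -5/16, -9/32, -17/64, -67/256, -267/1024, -533/2048 } R={ -133/512, -33/128, -1/4, 0 } = -1065/4096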